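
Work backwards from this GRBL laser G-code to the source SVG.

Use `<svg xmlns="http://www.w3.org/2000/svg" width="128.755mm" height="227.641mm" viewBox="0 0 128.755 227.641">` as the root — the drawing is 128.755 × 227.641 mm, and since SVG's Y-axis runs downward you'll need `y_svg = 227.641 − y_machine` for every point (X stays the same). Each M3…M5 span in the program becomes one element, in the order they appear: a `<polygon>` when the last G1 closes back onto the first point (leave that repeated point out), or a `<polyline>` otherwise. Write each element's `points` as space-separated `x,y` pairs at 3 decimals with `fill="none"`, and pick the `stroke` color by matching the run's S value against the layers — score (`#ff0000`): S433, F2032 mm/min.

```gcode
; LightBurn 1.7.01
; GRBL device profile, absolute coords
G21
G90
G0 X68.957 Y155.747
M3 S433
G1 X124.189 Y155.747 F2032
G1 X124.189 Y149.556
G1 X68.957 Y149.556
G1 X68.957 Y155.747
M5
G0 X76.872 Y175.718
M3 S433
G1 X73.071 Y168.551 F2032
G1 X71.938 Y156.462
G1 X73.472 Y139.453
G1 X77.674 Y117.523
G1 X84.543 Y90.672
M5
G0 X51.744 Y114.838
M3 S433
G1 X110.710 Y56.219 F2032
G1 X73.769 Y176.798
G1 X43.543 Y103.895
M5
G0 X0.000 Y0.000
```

Machine Y-up, SVG Y-down with viewBox height 227.641, so y_svg = 227.641 − y_machine; X carries over. Every run uses S433, so all elements get stroke `#ff0000` (score).

Run 1: The run returns to its start, so emit a `<polygon>` with points (Y-flipped): 68.957,71.894 124.189,71.894 124.189,78.085 68.957,78.085.

Run 2: The run is open, so emit a `<polyline>` with points (Y-flipped): 76.872,51.923 73.071,59.090 71.938,71.179 73.472,88.188 77.674,110.118 84.543,136.969.

Run 3: The run is open, so emit a `<polyline>` with points (Y-flipped): 51.744,112.803 110.710,171.422 73.769,50.843 43.543,123.746.

<svg xmlns="http://www.w3.org/2000/svg" width="128.755mm" height="227.641mm" viewBox="0 0 128.755 227.641">
  <polygon points="68.957,71.894 124.189,71.894 124.189,78.085 68.957,78.085" fill="none" stroke="#ff0000"/>
  <polyline points="76.872,51.923 73.071,59.090 71.938,71.179 73.472,88.188 77.674,110.118 84.543,136.969" fill="none" stroke="#ff0000"/>
  <polyline points="51.744,112.803 110.710,171.422 73.769,50.843 43.543,123.746" fill="none" stroke="#ff0000"/>
</svg>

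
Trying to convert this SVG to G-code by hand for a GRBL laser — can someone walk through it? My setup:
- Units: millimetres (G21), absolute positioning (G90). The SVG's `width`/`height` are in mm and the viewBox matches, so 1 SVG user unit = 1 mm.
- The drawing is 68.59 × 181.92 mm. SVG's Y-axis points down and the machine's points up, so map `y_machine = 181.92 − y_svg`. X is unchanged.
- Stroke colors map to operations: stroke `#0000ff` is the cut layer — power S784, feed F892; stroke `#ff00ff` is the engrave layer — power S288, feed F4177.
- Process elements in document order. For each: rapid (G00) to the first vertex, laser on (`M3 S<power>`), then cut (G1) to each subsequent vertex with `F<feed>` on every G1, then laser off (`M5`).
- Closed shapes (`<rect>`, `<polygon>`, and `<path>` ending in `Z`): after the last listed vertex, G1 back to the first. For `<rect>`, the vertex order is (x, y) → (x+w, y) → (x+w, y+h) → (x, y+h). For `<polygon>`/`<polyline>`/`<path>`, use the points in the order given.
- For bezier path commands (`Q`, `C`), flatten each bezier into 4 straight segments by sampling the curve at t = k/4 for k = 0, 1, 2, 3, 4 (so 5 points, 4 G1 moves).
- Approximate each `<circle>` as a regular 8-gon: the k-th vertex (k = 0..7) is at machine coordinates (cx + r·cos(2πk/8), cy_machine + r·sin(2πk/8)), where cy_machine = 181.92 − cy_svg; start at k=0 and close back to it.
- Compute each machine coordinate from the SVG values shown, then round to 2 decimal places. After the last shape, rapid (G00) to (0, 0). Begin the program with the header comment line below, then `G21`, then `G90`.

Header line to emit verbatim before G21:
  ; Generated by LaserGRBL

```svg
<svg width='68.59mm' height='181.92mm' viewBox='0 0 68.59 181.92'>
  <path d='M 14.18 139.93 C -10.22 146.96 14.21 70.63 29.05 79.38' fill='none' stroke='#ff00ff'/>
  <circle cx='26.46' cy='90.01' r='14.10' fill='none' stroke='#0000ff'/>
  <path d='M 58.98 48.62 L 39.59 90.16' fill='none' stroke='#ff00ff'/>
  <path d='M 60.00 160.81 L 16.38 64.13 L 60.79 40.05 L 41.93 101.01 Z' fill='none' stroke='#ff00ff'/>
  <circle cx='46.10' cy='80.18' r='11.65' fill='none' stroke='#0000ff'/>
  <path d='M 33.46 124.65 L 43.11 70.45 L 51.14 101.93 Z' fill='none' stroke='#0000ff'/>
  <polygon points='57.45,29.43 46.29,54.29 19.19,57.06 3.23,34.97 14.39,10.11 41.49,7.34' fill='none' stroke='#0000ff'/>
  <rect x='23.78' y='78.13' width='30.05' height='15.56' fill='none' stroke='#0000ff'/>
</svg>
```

1 u = 1 mm; y_m = 181.92 − y.

[1] `<path>` cubic bezier, #ff00ff→engrave S288 F4177: (14.18,41.99) → (4.12,49.72) → (6.90,72.91) → (17.03,95.78) → (29.05,102.54)

[2] `<circle>` circle, #0000ff→cut S784 F892: (40.56,91.91) → (36.43,101.88) → (26.46,106.01) → (16.49,101.88) → (12.36,91.91) → (16.49,81.94) → (26.46,77.81) → (36.43,81.94) → (40.56,91.91) (closed)

[3] `<path>` line segment, #ff00ff→engrave S288 F4177: (58.98,133.30) → (39.59,91.76)

[4] `<path>` closed polygon, #ff00ff→engrave S288 F4177: (60.00,21.11) → (16.38,117.79) → (60.79,141.87) → (41.93,80.91) → (60.00,21.11) (closed)

[5] `<circle>` circle, #0000ff→cut S784 F892: (57.75,101.74) → (54.34,109.98) → (46.10,113.39) → (37.86,109.98) → (34.45,101.74) → (37.86,93.50) → (46.10,90.09) → (54.34,93.50) → (57.75,101.74) (closed)

[6] `<path>` closed polygon, #0000ff→cut S784 F892: (33.46,57.27) → (43.11,111.47) → (51.14,79.99) → (33.46,57.27) (closed)

[7] `<polygon>` regular polygon, #0000ff→cut S784 F892: (57.45,152.49) → (46.29,127.63) → (19.19,124.86) → (3.23,146.95) → (14.39,171.81) → (41.49,174.58) → (57.45,152.49) (closed)

[8] `<rect>` rectangle, #0000ff→cut S784 F892: (23.78,103.79) → (53.83,103.79) → (53.83,88.23) → (23.78,88.23) → (23.78,103.79) (closed)

; Generated by LaserGRBL
G21
G90
G00 X14.18 Y41.99
M3 S288
G1 X4.12 Y49.72 F4177
G1 X6.90 Y72.91 F4177
G1 X17.03 Y95.78 F4177
G1 X29.05 Y102.54 F4177
M5
G00 X40.56 Y91.91
M3 S784
G1 X36.43 Y101.88 F892
G1 X26.46 Y106.01 F892
G1 X16.49 Y101.88 F892
G1 X12.36 Y91.91 F892
G1 X16.49 Y81.94 F892
G1 X26.46 Y77.81 F892
G1 X36.43 Y81.94 F892
G1 X40.56 Y91.91 F892
M5
G00 X58.98 Y133.30
M3 S288
G1 X39.59 Y91.76 F4177
M5
G00 X60.00 Y21.11
M3 S288
G1 X16.38 Y117.79 F4177
G1 X60.79 Y141.87 F4177
G1 X41.93 Y80.91 F4177
G1 X60.00 Y21.11 F4177
M5
G00 X57.75 Y101.74
M3 S784
G1 X54.34 Y109.98 F892
G1 X46.10 Y113.39 F892
G1 X37.86 Y109.98 F892
G1 X34.45 Y101.74 F892
G1 X37.86 Y93.50 F892
G1 X46.10 Y90.09 F892
G1 X54.34 Y93.50 F892
G1 X57.75 Y101.74 F892
M5
G00 X33.46 Y57.27
M3 S784
G1 X43.11 Y111.47 F892
G1 X51.14 Y79.99 F892
G1 X33.46 Y57.27 F892
M5
G00 X57.45 Y152.49
M3 S784
G1 X46.29 Y127.63 F892
G1 X19.19 Y124.86 F892
G1 X3.23 Y146.95 F892
G1 X14.39 Y171.81 F892
G1 X41.49 Y174.58 F892
G1 X57.45 Y152.49 F892
M5
G00 X23.78 Y103.79
M3 S784
G1 X53.83 Y103.79 F892
G1 X53.83 Y88.23 F892
G1 X23.78 Y88.23 F892
G1 X23.78 Y103.79 F892
M5
G00 X0.00 Y0.00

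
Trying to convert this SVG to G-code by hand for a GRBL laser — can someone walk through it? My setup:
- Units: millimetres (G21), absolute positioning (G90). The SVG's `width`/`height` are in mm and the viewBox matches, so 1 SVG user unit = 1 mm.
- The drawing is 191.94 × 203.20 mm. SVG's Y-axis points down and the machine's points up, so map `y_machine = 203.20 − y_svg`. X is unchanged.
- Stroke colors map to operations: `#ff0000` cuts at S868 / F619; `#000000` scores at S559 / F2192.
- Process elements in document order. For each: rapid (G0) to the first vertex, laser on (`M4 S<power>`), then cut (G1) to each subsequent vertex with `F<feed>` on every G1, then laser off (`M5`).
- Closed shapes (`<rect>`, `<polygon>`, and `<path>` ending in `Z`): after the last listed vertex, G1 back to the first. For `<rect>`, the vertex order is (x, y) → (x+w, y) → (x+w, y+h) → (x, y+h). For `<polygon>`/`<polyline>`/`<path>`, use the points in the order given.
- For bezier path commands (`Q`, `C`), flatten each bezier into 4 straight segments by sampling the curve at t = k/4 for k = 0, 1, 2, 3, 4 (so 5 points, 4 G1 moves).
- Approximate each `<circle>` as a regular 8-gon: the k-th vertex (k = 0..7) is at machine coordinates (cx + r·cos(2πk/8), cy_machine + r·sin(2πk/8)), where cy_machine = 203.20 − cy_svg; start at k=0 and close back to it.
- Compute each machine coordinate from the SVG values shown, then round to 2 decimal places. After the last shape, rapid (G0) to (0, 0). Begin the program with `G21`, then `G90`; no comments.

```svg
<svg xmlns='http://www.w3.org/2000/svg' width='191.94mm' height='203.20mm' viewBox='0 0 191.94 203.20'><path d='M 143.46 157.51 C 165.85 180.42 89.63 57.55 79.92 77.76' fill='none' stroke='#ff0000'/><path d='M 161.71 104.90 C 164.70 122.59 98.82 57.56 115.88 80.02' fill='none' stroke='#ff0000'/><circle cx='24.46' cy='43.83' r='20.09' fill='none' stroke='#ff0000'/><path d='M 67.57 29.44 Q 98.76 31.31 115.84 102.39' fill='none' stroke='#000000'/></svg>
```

viewBox `0 0 191.94 203.20` with mm width/height → 1 unit = 1 mm. Flip: y_m = 203.20 − y_svg.

**Shape 1** — `<path>` cubic bezier, stroke `#ff0000` → cut (S868, F619). Control points (SVG): P0=(143.46,157.51), P1=(165.85,180.42), P2=(89.63,57.55), P3=(79.92,77.76); sampled at t=k/4. Machine vertices: (143.46,45.69) → (144.34,51.33) → (123.73,84.55) → (97.09,118.28) → (79.92,125.44). Open path.

**Shape 2** — `<path>` cubic bezier, stroke `#ff0000` → cut (S868, F619). Control points (SVG): P0=(161.71,104.90), P1=(164.70,122.59), P2=(98.82,57.56), P3=(115.88,80.02); sampled at t=k/4. Machine vertices: (161.71,98.30) → (153.41,97.88) → (133.52,112.53) → (116.26,126.28) → (115.88,123.18). Open path.

**Shape 3** — `<circle>` circle, stroke `#ff0000` → cut (S868, F619). Machine vertices: (44.55,159.37) → (38.67,173.58) → (24.46,179.46) → (10.25,173.58) → (4.37,159.37) → (10.25,145.16) → (24.46,139.28) → (38.67,145.16) → (44.55,159.37). Closed: final G1 returns to the first vertex.

**Shape 4** — `<path>` quadratic bezier, stroke `#000000` → score (S559, F2192). Control points (SVG): P0=(67.57,29.44), P1=(98.76,31.31), P2=(115.84,102.39); sampled at t=k/4. Machine vertices: (67.57,173.76) → (82.28,168.50) → (95.23,154.59) → (106.42,132.02) → (115.84,100.81). Open path.

G21
G90
G0 X143.46 Y45.69
M4 S868
G1 X144.34 Y51.33 F619
G1 X123.73 Y84.55 F619
G1 X97.09 Y118.28 F619
G1 X79.92 Y125.44 F619
M5
G0 X161.71 Y98.30
M4 S868
G1 X153.41 Y97.88 F619
G1 X133.52 Y112.53 F619
G1 X116.26 Y126.28 F619
G1 X115.88 Y123.18 F619
M5
G0 X44.55 Y159.37
M4 S868
G1 X38.67 Y173.58 F619
G1 X24.46 Y179.46 F619
G1 X10.25 Y173.58 F619
G1 X4.37 Y159.37 F619
G1 X10.25 Y145.16 F619
G1 X24.46 Y139.28 F619
G1 X38.67 Y145.16 F619
G1 X44.55 Y159.37 F619
M5
G0 X67.57 Y173.76
M4 S559
G1 X82.28 Y168.50 F2192
G1 X95.23 Y154.59 F2192
G1 X106.42 Y132.02 F2192
G1 X115.84 Y100.81 F2192
M5
G0 X0.00 Y0.00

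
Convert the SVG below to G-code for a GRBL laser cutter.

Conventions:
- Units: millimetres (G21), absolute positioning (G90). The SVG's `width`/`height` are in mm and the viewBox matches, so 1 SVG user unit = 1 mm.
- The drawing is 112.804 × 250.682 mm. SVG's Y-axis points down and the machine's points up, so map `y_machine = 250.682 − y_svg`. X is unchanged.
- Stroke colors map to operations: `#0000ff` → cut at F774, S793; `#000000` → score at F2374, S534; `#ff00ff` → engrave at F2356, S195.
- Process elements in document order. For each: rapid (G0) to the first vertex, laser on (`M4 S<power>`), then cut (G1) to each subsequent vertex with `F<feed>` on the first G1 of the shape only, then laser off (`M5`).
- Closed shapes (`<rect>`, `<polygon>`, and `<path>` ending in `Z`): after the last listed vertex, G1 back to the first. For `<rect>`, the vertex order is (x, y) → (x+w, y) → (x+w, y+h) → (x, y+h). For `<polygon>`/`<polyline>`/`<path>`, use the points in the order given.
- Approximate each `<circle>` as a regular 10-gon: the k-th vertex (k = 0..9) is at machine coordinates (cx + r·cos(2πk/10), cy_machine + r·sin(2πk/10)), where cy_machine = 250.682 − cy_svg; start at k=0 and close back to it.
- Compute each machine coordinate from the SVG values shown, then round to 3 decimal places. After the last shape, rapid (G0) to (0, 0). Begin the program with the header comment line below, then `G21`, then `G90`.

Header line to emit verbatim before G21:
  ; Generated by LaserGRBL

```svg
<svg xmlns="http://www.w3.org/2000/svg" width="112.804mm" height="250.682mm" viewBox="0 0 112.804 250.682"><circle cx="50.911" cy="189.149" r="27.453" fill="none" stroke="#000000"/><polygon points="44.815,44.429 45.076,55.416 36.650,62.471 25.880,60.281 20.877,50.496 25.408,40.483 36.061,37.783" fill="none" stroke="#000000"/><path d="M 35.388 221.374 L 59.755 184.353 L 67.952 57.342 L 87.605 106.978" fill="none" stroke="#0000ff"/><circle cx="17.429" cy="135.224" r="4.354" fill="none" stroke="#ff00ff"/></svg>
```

; Generated by LaserGRBL
G21
G90
G0 X78.364 Y61.533
M4 S534
G1 X73.121 Y77.669 F2374
G1 X59.394 Y87.642
G1 X42.428 Y87.642
G1 X28.701 Y77.669
G1 X23.458 Y61.533
G1 X28.701 Y45.397
G1 X42.428 Y35.424
G1 X59.394 Y35.424
G1 X73.121 Y45.397
G1 X78.364 Y61.533
M5
G0 X44.815 Y206.253
M4 S534
G1 X45.076 Y195.266 F2374
G1 X36.650 Y188.211
G1 X25.880 Y190.401
G1 X20.877 Y200.186
G1 X25.408 Y210.199
G1 X36.061 Y212.899
G1 X44.815 Y206.253
M5
G0 X35.388 Y29.308
M4 S793
G1 X59.755 Y66.329 F774
G1 X67.952 Y193.340
G1 X87.605 Y143.704
M5
G0 X21.783 Y115.458
M4 S195
G1 X20.951 Y118.017 F2356
G1 X18.774 Y119.599
G1 X16.084 Y119.599
G1 X13.907 Y118.017
G1 X13.075 Y115.458
G1 X13.907 Y112.899
G1 X16.084 Y111.317
G1 X18.774 Y111.317
G1 X20.951 Y112.899
G1 X21.783 Y115.458
M5
G0 X0.000 Y0.000

Since the viewBox matches the mm dimensions, user units are millimetres directly. The only transform is the Y-flip y_m = 250.682 − y_svg.

Shape 1 is a circle drawn with `<circle>`. Its stroke #000000 means score at S534, F2374. After flipping Y the toolpath is (78.364,61.533) → (73.121,77.669) → (59.394,87.642) → (42.428,87.642) → (28.701,77.669) → (23.458,61.533) → (28.701,45.397) → (42.428,35.424) → (59.394,35.424) → (73.121,45.397) → (78.364,61.533), returning to the start.

Shape 2 is a regular polygon drawn with `<polygon>`. Its stroke #000000 means score at S534, F2374. After flipping Y the toolpath is (44.815,206.253) → (45.076,195.266) → (36.650,188.211) → (25.880,190.401) → (20.877,200.186) → (25.408,210.199) → (36.061,212.899) → (44.815,206.253), returning to the start.

Shape 3 is a open polyline drawn with `<path>`. Its stroke #0000ff means cut at S793, F774. After flipping Y the toolpath is (35.388,29.308) → (59.755,66.329) → (67.952,193.340) → (87.605,143.704).

Shape 4 is a circle drawn with `<circle>`. Its stroke #ff00ff means engrave at S195, F2356. After flipping Y the toolpath is (21.783,115.458) → (20.951,118.017) → (18.774,119.599) → (16.084,119.599) → (13.907,118.017) → (13.075,115.458) → (13.907,112.899) → (16.084,111.317) → (18.774,111.317) → (20.951,112.899) → (21.783,115.458), returning to the start.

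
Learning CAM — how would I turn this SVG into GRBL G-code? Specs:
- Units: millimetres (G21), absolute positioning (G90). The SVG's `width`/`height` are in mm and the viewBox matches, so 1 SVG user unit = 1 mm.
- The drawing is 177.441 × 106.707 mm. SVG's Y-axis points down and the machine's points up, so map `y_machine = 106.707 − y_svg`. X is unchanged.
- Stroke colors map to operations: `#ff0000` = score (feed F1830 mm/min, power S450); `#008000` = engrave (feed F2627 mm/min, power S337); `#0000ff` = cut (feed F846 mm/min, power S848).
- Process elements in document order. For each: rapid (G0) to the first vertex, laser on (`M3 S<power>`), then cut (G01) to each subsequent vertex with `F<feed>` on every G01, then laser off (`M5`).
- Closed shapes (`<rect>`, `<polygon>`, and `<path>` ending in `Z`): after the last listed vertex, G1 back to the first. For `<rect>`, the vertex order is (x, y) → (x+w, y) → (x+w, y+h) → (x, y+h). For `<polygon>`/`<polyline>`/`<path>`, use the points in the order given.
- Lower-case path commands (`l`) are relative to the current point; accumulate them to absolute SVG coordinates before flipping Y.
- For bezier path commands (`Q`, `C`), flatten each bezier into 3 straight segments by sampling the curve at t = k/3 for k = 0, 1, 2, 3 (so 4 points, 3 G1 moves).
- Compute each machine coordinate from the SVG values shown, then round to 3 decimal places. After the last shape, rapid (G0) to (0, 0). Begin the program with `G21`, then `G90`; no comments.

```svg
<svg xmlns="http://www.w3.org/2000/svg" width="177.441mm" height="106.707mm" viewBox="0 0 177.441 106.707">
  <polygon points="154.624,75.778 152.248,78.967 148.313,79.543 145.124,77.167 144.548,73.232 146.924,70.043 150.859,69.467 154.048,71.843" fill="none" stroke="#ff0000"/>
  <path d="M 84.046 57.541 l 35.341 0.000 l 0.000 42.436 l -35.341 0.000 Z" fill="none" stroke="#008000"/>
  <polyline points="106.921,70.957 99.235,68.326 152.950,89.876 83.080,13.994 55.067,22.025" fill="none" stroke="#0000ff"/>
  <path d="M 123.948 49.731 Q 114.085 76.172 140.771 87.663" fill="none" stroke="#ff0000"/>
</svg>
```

Since the viewBox matches the mm dimensions, user units are millimetres directly. The only transform is the Y-flip y_m = 106.707 − y_svg.

Shape 1 is a regular polygon drawn with `<polygon>`. Its stroke #ff0000 means score at S450, F1830. After flipping Y the toolpath is (154.624,30.929) → (152.248,27.740) → (148.313,27.164) → (145.124,29.540) → (144.548,33.475) → (146.924,36.664) → (150.859,37.240) → (154.048,34.864) → (154.624,30.929), returning to the start.

Shape 2 is a rectangle drawn with `<path>`. Its stroke #008000 means engrave at S337, F2627. After flipping Y the toolpath is (84.046,49.166) → (119.387,49.166) → (119.387,6.730) → (84.046,6.730) → (84.046,49.166), returning to the start.

Shape 3 is a open polyline drawn with `<polyline>`. Its stroke #0000ff means cut at S848, F846. After flipping Y the toolpath is (106.921,35.750) → (99.235,38.381) → (152.950,16.831) → (83.080,92.713) → (55.067,84.682).

Shape 4 is a quadratic bezier drawn with `<path>`. Its stroke #ff0000 means score at S450, F1830. After flipping Y the toolpath is (123.948,56.976) → (121.434,41.010) → (127.041,28.366) → (140.771,19.044).

G21
G90
G0 X154.624 Y30.929
M3 S450
G01 X152.248 Y27.740 F1830
G01 X148.313 Y27.164 F1830
G01 X145.124 Y29.540 F1830
G01 X144.548 Y33.475 F1830
G01 X146.924 Y36.664 F1830
G01 X150.859 Y37.240 F1830
G01 X154.048 Y34.864 F1830
G01 X154.624 Y30.929 F1830
M5
G0 X84.046 Y49.166
M3 S337
G01 X119.387 Y49.166 F2627
G01 X119.387 Y6.730 F2627
G01 X84.046 Y6.730 F2627
G01 X84.046 Y49.166 F2627
M5
G0 X106.921 Y35.750
M3 S848
G01 X99.235 Y38.381 F846
G01 X152.950 Y16.831 F846
G01 X83.080 Y92.713 F846
G01 X55.067 Y84.682 F846
M5
G0 X123.948 Y56.976
M3 S450
G01 X121.434 Y41.010 F1830
G01 X127.041 Y28.366 F1830
G01 X140.771 Y19.044 F1830
M5
G0 X0.000 Y0.000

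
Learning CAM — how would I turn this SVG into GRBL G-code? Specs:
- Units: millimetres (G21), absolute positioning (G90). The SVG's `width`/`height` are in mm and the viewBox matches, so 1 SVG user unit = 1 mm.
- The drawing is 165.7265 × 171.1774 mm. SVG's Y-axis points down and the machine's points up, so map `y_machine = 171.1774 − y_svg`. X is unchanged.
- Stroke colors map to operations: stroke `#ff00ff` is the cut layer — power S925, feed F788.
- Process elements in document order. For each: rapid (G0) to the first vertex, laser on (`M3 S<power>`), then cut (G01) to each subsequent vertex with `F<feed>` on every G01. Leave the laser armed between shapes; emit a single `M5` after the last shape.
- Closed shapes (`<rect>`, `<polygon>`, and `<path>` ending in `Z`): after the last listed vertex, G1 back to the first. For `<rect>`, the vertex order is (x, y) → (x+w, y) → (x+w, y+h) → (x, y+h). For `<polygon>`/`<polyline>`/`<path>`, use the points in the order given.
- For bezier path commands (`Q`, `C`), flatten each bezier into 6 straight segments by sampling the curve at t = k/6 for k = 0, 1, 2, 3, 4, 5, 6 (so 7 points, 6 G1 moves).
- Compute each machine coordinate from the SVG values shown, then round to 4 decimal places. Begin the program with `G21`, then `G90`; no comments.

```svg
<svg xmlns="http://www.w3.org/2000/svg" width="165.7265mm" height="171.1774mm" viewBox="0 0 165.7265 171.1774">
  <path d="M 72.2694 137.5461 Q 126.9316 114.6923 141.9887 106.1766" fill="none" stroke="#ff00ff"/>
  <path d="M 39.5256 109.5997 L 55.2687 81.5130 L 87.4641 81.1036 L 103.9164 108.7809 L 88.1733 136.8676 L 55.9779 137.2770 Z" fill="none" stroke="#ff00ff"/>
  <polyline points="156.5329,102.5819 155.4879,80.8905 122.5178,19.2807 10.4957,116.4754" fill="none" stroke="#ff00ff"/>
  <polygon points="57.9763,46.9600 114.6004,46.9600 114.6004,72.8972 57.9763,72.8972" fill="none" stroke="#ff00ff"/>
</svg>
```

1 u = 1 mm; y_m = 171.1774 − y.

[1] `<path>` quadratic bezier, #ff00ff→cut S925 F788: (72.2694,33.6313) → (89.3900,40.8510) → (104.3103,47.2740) → (117.0303,52.9006) → (127.5501,57.7305) → (135.8695,61.7640) → (141.9887,65.0008)

[2] `<path>` regular polygon, #ff00ff→cut S925 F788: (39.5256,61.5777) → (55.2687,89.6644) → (87.4641,90.0738) → (103.9164,62.3965) → (88.1733,34.3098) → (55.9779,33.9004) → (39.5256,61.5777) (closed)

[3] `<polyline>` open polyline, #ff00ff→cut S925 F788: (156.5329,68.5955) → (155.4879,90.2869) → (122.5178,151.8967) → (10.4957,54.7020)

[4] `<polygon>` rectangle, #ff00ff→cut S925 F788: (57.9763,124.2174) → (114.6004,124.2174) → (114.6004,98.2802) → (57.9763,98.2802) → (57.9763,124.2174) (closed)

G21
G90
G0 X72.2694 Y33.6313
M3 S925
G01 X89.3900 Y40.8510 F788
G01 X104.3103 Y47.2740 F788
G01 X117.0303 Y52.9006 F788
G01 X127.5501 Y57.7305 F788
G01 X135.8695 Y61.7640 F788
G01 X141.9887 Y65.0008 F788
G0 X39.5256 Y61.5777
M3 S925
G01 X55.2687 Y89.6644 F788
G01 X87.4641 Y90.0738 F788
G01 X103.9164 Y62.3965 F788
G01 X88.1733 Y34.3098 F788
G01 X55.9779 Y33.9004 F788
G01 X39.5256 Y61.5777 F788
G0 X156.5329 Y68.5955
M3 S925
G01 X155.4879 Y90.2869 F788
G01 X122.5178 Y151.8967 F788
G01 X10.4957 Y54.7020 F788
G0 X57.9763 Y124.2174
M3 S925
G01 X114.6004 Y124.2174 F788
G01 X114.6004 Y98.2802 F788
G01 X57.9763 Y98.2802 F788
G01 X57.9763 Y124.2174 F788
M5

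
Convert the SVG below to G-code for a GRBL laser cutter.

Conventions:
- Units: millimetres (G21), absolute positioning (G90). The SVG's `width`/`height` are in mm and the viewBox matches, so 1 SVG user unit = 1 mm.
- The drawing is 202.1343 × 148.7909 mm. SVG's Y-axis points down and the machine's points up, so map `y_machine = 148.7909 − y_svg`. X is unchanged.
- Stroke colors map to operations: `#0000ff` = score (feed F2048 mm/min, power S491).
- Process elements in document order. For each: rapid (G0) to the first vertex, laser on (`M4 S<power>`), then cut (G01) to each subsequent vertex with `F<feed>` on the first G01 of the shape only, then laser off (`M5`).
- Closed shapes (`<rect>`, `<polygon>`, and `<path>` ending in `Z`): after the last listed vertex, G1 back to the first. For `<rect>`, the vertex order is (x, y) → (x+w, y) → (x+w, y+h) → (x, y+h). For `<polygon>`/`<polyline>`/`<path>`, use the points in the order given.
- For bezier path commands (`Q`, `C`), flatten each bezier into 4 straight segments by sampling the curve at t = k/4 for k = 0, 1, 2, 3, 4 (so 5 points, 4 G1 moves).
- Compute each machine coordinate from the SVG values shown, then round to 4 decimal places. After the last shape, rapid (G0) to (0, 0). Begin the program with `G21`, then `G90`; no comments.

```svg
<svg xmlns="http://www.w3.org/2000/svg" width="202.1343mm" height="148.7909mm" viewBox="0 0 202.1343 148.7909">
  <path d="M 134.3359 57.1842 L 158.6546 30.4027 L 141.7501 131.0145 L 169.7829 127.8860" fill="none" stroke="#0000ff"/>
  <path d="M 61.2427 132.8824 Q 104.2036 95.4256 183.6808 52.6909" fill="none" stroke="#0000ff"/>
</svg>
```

Since the viewBox matches the mm dimensions, user units are millimetres directly. The only transform is the Y-flip y_m = 148.7909 − y_svg.

Shape 1 is a open polyline drawn with `<path>`. Its stroke #0000ff means score at S491, F2048. After flipping Y the toolpath is (134.3359,91.6067) → (158.6546,118.3882) → (141.7501,17.7764) → (169.7829,20.9049).

Shape 2 is a quadratic bezier drawn with `<path>`. Its stroke #0000ff means score at S491, F2048. After flipping Y the toolpath is (61.2427,15.9085) → (85.0054,34.9668) → (113.3327,54.6848) → (146.2245,75.0625) → (183.6808,96.1000).

G21
G90
G0 X134.3359 Y91.6067
M4 S491
G01 X158.6546 Y118.3882 F2048
G01 X141.7501 Y17.7764
G01 X169.7829 Y20.9049
M5
G0 X61.2427 Y15.9085
M4 S491
G01 X85.0054 Y34.9668 F2048
G01 X113.3327 Y54.6848
G01 X146.2245 Y75.0625
G01 X183.6808 Y96.1000
M5
G0 X0.0000 Y0.0000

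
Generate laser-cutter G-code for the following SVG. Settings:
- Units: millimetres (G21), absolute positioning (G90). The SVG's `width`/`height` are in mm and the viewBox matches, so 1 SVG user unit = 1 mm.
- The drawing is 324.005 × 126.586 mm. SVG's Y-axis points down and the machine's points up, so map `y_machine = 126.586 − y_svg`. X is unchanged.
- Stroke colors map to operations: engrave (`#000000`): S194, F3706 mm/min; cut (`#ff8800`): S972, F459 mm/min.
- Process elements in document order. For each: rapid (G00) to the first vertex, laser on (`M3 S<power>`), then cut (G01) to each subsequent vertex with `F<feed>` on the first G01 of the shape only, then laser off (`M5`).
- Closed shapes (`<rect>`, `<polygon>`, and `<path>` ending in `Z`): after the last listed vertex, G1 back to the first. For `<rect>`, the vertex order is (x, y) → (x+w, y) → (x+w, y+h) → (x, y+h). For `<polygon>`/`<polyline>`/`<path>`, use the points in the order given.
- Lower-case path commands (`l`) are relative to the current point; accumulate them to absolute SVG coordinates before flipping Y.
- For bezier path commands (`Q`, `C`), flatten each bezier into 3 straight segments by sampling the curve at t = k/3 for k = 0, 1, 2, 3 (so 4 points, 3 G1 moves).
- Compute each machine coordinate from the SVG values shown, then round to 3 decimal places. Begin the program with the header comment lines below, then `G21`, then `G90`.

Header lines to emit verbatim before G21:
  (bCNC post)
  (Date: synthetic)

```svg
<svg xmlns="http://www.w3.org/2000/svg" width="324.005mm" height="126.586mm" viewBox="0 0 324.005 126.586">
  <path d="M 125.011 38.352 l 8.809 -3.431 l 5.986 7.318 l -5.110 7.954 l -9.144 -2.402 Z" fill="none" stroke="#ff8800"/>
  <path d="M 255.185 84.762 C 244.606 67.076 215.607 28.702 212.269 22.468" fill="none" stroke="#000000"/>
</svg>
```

Since the viewBox matches the mm dimensions, user units are millimetres directly. The only transform is the Y-flip y_m = 126.586 − y_svg.

Shape 1 is a regular polygon drawn with `<path>`. Its stroke #ff8800 means cut at S972, F459. After flipping Y the toolpath is (125.011,88.234) → (133.820,91.665) → (139.806,84.347) → (134.696,76.393) → (125.552,78.795) → (125.011,88.234), returning to the start.

Shape 2 is a cubic bezier drawn with `<path>`. Its stroke #000000 means engrave at S194, F3706. After flipping Y the toolpath is (255.185,41.824) → (240.099,64.449) → (222.528,89.127) → (212.269,104.118).

(bCNC post)
(Date: synthetic)
G21
G90
G00 X125.011 Y88.234
M3 S972
G01 X133.820 Y91.665 F459
G01 X139.806 Y84.347
G01 X134.696 Y76.393
G01 X125.552 Y78.795
G01 X125.011 Y88.234
M5
G00 X255.185 Y41.824
M3 S194
G01 X240.099 Y64.449 F3706
G01 X222.528 Y89.127
G01 X212.269 Y104.118
M5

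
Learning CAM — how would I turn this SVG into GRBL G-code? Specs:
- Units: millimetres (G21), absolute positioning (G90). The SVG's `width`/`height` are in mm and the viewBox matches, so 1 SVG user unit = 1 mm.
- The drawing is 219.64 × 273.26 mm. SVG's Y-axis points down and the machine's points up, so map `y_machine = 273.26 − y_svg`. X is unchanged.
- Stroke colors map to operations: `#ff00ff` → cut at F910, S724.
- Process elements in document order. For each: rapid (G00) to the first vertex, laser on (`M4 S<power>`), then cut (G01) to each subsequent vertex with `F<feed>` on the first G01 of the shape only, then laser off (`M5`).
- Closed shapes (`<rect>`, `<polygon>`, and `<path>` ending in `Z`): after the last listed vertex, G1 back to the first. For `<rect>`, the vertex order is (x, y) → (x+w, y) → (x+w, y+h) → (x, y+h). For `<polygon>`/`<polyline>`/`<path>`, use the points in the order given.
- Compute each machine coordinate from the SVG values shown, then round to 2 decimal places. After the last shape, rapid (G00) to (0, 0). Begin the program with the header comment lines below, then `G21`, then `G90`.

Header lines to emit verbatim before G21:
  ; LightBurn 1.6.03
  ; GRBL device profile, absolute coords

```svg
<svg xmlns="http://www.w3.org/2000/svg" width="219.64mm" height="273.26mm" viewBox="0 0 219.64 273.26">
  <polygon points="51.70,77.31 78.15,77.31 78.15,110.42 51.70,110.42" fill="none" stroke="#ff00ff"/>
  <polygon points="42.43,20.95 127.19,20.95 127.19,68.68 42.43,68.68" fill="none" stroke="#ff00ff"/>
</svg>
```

; LightBurn 1.6.03
; GRBL device profile, absolute coords
G21
G90
G00 X51.70 Y195.95
M4 S724
G01 X78.15 Y195.95 F910
G01 X78.15 Y162.84
G01 X51.70 Y162.84
G01 X51.70 Y195.95
M5
G00 X42.43 Y252.31
M4 S724
G01 X127.19 Y252.31 F910
G01 X127.19 Y204.58
G01 X42.43 Y204.58
G01 X42.43 Y252.31
M5
G00 X0.00 Y0.00

viewBox `0 0 219.64 273.26` with mm width/height → 1 unit = 1 mm. Flip: y_m = 273.26 − y_svg.

**Shape 1** — `<polygon>` rectangle, stroke `#ff00ff` → cut (S724, F910). Machine vertices: (51.70,195.95) → (78.15,195.95) → (78.15,162.84) → (51.70,162.84) → (51.70,195.95). Closed: final G1 returns to the first vertex.

**Shape 2** — `<polygon>` rectangle, stroke `#ff00ff` → cut (S724, F910). Machine vertices: (42.43,252.31) → (127.19,252.31) → (127.19,204.58) → (42.43,204.58) → (42.43,252.31). Closed: final G1 returns to the first vertex.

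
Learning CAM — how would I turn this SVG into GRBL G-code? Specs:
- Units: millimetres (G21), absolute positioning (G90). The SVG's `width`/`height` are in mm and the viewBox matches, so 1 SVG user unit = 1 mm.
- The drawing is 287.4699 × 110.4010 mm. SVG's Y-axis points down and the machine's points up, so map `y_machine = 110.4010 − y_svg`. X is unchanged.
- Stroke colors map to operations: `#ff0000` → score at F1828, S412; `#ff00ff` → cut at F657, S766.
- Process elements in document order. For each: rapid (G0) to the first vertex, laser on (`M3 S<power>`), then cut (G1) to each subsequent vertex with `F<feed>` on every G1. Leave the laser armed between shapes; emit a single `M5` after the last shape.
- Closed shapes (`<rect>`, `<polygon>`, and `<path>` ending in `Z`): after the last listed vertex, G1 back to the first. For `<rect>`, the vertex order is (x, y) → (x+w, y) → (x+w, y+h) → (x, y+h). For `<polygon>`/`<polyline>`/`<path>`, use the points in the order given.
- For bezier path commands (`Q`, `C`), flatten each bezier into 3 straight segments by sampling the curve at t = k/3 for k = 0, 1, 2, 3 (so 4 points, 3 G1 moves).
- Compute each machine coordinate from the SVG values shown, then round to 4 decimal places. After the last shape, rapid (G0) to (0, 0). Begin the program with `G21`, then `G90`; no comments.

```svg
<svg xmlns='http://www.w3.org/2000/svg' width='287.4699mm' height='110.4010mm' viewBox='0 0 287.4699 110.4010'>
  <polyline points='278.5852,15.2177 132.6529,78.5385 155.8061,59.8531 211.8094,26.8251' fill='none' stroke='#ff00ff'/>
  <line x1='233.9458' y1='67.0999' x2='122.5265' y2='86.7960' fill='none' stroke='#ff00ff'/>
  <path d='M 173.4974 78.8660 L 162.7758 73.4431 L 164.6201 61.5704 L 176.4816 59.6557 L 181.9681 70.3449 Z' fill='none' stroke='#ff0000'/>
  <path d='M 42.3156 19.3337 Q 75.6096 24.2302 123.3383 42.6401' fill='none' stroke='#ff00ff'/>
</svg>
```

G21
G90
G0 X278.5852 Y95.1833
M3 S766
G1 X132.6529 Y31.8625 F657
G1 X155.8061 Y50.5479 F657
G1 X211.8094 Y83.5759 F657
G0 X233.9458 Y43.3011
M3 S766
G1 X122.5265 Y23.6050 F657
G0 X173.4974 Y31.5350
M3 S412
G1 X162.7758 Y36.9579 F1828
G1 X164.6201 Y48.8306 F1828
G1 X176.4816 Y50.7453 F1828
G1 X181.9681 Y40.0561 F1828
G1 X173.4974 Y31.5350 F1828
G0 X42.3156 Y91.0673
M3 S766
G1 X66.1155 Y86.3015 F657
G1 X93.1230 Y78.5327 F657
G1 X123.3383 Y67.7609 F657
M5
G0 X0.0000 Y0.0000

Since the viewBox matches the mm dimensions, user units are millimetres directly. The only transform is the Y-flip y_m = 110.4010 − y_svg.

Shape 1 is a open polyline drawn with `<polyline>`. Its stroke #ff00ff means cut at S766, F657. After flipping Y the toolpath is (278.5852,95.1833) → (132.6529,31.8625) → (155.8061,50.5479) → (211.8094,83.5759).

Shape 2 is a line segment drawn with `<line>`. Its stroke #ff00ff means cut at S766, F657. After flipping Y the toolpath is (233.9458,43.3011) → (122.5265,23.6050).

Shape 3 is a regular polygon drawn with `<path>`. Its stroke #ff0000 means score at S412, F1828. After flipping Y the toolpath is (173.4974,31.5350) → (162.7758,36.9579) → (164.6201,48.8306) → (176.4816,50.7453) → (181.9681,40.0561) → (173.4974,31.5350), returning to the start.

Shape 4 is a quadratic bezier drawn with `<path>`. Its stroke #ff00ff means cut at S766, F657. After flipping Y the toolpath is (42.3156,91.0673) → (66.1155,86.3015) → (93.1230,78.5327) → (123.3383,67.7609).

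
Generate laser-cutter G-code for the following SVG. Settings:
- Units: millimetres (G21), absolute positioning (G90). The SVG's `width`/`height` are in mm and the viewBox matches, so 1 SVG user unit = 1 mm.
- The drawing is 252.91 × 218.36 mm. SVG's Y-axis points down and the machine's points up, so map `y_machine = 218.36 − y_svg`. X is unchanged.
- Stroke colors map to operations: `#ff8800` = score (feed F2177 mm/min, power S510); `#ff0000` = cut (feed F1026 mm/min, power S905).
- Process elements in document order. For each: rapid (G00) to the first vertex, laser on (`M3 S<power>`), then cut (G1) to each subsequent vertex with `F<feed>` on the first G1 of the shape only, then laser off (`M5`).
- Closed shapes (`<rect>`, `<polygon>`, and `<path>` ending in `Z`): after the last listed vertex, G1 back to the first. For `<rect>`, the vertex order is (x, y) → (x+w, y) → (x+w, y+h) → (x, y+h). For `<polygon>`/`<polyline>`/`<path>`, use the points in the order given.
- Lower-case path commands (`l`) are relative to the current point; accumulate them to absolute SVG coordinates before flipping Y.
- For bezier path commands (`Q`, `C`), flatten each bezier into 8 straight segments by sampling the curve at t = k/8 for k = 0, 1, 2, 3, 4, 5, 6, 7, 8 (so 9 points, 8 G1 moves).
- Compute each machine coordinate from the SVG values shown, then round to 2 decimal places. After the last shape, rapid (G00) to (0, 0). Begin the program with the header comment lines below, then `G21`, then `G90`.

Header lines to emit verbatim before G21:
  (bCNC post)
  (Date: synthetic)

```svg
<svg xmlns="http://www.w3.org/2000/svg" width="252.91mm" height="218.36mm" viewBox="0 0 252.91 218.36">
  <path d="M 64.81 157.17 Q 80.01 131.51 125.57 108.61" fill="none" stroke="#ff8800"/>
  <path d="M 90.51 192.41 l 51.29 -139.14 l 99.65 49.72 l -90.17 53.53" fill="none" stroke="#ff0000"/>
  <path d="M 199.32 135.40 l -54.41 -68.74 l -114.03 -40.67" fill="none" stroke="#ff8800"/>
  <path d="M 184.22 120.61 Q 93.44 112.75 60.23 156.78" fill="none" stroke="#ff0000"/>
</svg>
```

(bCNC post)
(Date: synthetic)
G21
G90
G00 X64.81 Y61.19
M3 S510
G1 X69.08 Y67.56 F2177
G1 X74.31 Y73.85
G1 X80.48 Y80.05
G1 X87.60 Y86.16
G1 X95.67 Y92.19
G1 X104.69 Y98.13
G1 X114.65 Y103.98
G1 X125.57 Y109.75
M5
G00 X90.51 Y25.95
M3 S905
G1 X141.80 Y165.09 F1026
G1 X241.45 Y115.37
G1 X151.28 Y61.84
M5
G00 X199.32 Y82.96
M3 S510
G1 X144.91 Y151.70 F2177
G1 X30.88 Y192.37
M5
G00 X184.22 Y97.75
M3 S905
G1 X162.42 Y98.90 F1026
G1 X142.43 Y98.44
G1 X124.23 Y96.35
G1 X107.83 Y92.64
G1 X93.23 Y87.31
G1 X80.43 Y80.35
G1 X69.43 Y71.78
G1 X60.23 Y61.58
M5
G00 X0.00 Y0.00

viewBox `0 0 252.91 218.36` with mm width/height → 1 unit = 1 mm. Flip: y_m = 218.36 − y_svg.

**Shape 1** — `<path>` quadratic bezier, stroke `#ff8800` → score (S510, F2177). Control points (SVG): P0=(64.81,157.17), P1=(80.01,131.51), P2=(125.57,108.61); sampled at t=k/8. Machine vertices: (64.81,61.19) → (69.08,67.56) → (74.31,73.85) → (80.48,80.05) → (87.60,86.16) → (95.67,92.19) → (104.69,98.13) → (114.65,103.98) → (125.57,109.75). Open path.

**Shape 2** — `<path>` open polyline, stroke `#ff0000` → cut (S905, F1026). Machine vertices: (90.51,25.95) → (141.80,165.09) → (241.45,115.37) → (151.28,61.84). Open path.

**Shape 3** — `<path>` open polyline, stroke `#ff8800` → score (S510, F2177). Machine vertices: (199.32,82.96) → (144.91,151.70) → (30.88,192.37). Open path.

**Shape 4** — `<path>` quadratic bezier, stroke `#ff0000` → cut (S905, F1026). Control points (SVG): P0=(184.22,120.61), P1=(93.44,112.75), P2=(60.23,156.78); sampled at t=k/8. Machine vertices: (184.22,97.75) → (162.42,98.90) → (142.43,98.44) → (124.23,96.35) → (107.83,92.64) → (93.23,87.31) → (80.43,80.35) → (69.43,71.78) → (60.23,61.58). Open path.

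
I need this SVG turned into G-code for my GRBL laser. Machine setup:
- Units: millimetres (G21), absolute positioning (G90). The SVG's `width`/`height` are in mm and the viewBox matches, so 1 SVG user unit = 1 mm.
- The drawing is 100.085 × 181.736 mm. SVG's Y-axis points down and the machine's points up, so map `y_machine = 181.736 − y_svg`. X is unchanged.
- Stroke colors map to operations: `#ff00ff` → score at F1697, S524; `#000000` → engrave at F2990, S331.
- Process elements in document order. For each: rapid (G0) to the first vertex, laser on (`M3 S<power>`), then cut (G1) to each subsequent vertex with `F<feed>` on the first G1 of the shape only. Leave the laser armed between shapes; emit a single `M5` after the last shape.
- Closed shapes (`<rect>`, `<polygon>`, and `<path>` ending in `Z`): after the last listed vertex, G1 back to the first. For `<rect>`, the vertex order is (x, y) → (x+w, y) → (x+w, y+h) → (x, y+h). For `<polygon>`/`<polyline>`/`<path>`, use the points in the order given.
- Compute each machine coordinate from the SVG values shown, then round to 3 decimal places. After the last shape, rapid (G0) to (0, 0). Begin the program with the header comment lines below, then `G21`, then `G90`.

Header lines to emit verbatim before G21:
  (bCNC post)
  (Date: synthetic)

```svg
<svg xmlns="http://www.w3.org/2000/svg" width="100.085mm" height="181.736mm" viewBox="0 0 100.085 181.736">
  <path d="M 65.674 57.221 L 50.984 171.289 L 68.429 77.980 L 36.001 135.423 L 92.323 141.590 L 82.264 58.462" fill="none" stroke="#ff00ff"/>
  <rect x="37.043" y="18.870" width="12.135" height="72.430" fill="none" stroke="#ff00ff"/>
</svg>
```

(bCNC post)
(Date: synthetic)
G21
G90
G0 X65.674 Y124.515
M3 S524
G1 X50.984 Y10.447 F1697
G1 X68.429 Y103.756
G1 X36.001 Y46.313
G1 X92.323 Y40.146
G1 X82.264 Y123.274
G0 X37.043 Y162.866
M3 S524
G1 X49.178 Y162.866 F1697
G1 X49.178 Y90.436
G1 X37.043 Y90.436
G1 X37.043 Y162.866
M5
G0 X0.000 Y0.000

viewBox `0 0 100.085 181.736` with mm width/height → 1 unit = 1 mm. Flip: y_m = 181.736 − y_svg.

**Shape 1** — `<path>` open polyline, stroke `#ff00ff` → score (S524, F1697). Machine vertices: (65.674,124.515) → (50.984,10.447) → (68.429,103.756) → (36.001,46.313) → (92.323,40.146) → (82.264,123.274). Open path.

**Shape 2** — `<rect>` rectangle, stroke `#ff00ff` → score (S524, F1697). Machine vertices: (37.043,162.866) → (49.178,162.866) → (49.178,90.436) → (37.043,90.436) → (37.043,162.866). Closed: final G1 returns to the first vertex.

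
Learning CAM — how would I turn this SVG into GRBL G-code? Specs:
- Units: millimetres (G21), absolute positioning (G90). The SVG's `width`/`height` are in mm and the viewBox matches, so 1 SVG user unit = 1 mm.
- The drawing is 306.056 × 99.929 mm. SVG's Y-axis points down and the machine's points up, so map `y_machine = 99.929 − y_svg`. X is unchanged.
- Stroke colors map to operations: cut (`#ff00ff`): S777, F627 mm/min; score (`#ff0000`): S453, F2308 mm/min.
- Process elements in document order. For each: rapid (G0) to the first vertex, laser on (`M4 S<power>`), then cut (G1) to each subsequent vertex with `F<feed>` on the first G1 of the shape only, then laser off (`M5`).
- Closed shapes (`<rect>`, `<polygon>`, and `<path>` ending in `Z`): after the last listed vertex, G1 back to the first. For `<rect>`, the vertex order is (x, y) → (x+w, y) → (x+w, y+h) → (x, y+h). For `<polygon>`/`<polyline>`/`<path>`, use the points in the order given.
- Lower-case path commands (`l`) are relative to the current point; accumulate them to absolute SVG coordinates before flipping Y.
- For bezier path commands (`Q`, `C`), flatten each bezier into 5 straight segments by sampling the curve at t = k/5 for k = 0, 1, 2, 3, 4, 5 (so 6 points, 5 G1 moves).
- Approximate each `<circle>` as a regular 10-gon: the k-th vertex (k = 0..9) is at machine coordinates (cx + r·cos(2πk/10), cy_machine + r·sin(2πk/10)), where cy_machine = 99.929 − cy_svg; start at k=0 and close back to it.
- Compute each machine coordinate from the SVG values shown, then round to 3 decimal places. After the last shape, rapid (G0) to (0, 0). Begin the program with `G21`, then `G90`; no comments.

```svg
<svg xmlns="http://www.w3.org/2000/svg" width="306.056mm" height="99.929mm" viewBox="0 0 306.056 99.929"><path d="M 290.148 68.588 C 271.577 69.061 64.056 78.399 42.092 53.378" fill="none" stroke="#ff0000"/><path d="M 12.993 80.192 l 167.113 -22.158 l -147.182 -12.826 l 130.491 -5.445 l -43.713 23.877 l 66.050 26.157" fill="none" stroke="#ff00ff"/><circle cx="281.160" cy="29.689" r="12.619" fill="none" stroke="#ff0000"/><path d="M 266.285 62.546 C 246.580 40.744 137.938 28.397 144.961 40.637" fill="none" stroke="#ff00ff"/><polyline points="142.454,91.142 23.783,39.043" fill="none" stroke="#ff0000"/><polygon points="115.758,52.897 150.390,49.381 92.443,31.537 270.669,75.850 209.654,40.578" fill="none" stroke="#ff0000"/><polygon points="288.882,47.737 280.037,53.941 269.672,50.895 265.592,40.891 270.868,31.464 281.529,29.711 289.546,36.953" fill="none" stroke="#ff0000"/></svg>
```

1 u = 1 mm; y_m = 99.929 − y.

[1] `<path>` cubic bezier, #ff0000→score S453 F2308: (290.148,31.341) → (259.327,30.339) → (201.135,29.285) → (133.548,30.252) → (74.541,35.316) → (42.092,46.551)

[2] `<path>` open polyline, #ff00ff→cut S777 F627: (12.993,19.737) → (180.106,41.895) → (32.924,54.721) → (163.415,60.166) → (119.702,36.289) → (185.752,10.132)

[3] `<circle>` circle, #ff0000→score S453 F2308: (293.779,70.240) → (291.369,77.657) → (285.059,82.241) → (277.261,82.241) → (270.951,77.657) → (268.541,70.240) → (270.951,62.823) → (277.261,58.239) → (285.059,58.239) → (291.369,62.823) → (293.779,70.240) (closed)

[4] `<path>` cubic bezier, #ff00ff→cut S777 F627: (266.285,37.383) → (245.426,49.209) → (213.044,58.039) → (178.958,63.147) → (152.990,63.807) → (144.961,59.292)

[5] `<polyline>` line segment, #ff0000→score S453 F2308: (142.454,8.787) → (23.783,60.886)

[6] `<polygon>` closed polygon, #ff0000→score S453 F2308: (115.758,47.032) → (150.390,50.548) → (92.443,68.392) → (270.669,24.079) → (209.654,59.351) → (115.758,47.032) (closed)

[7] `<polygon>` regular polygon, #ff0000→score S453 F2308: (288.882,52.192) → (280.037,45.988) → (269.672,49.034) → (265.592,59.038) → (270.868,68.465) → (281.529,70.218) → (289.546,62.976) → (288.882,52.192) (closed)

G21
G90
G0 X290.148 Y31.341
M4 S453
G1 X259.327 Y30.339 F2308
G1 X201.135 Y29.285
G1 X133.548 Y30.252
G1 X74.541 Y35.316
G1 X42.092 Y46.551
M5
G0 X12.993 Y19.737
M4 S777
G1 X180.106 Y41.895 F627
G1 X32.924 Y54.721
G1 X163.415 Y60.166
G1 X119.702 Y36.289
G1 X185.752 Y10.132
M5
G0 X293.779 Y70.240
M4 S453
G1 X291.369 Y77.657 F2308
G1 X285.059 Y82.241
G1 X277.261 Y82.241
G1 X270.951 Y77.657
G1 X268.541 Y70.240
G1 X270.951 Y62.823
G1 X277.261 Y58.239
G1 X285.059 Y58.239
G1 X291.369 Y62.823
G1 X293.779 Y70.240
M5
G0 X266.285 Y37.383
M4 S777
G1 X245.426 Y49.209 F627
G1 X213.044 Y58.039
G1 X178.958 Y63.147
G1 X152.990 Y63.807
G1 X144.961 Y59.292
M5
G0 X142.454 Y8.787
M4 S453
G1 X23.783 Y60.886 F2308
M5
G0 X115.758 Y47.032
M4 S453
G1 X150.390 Y50.548 F2308
G1 X92.443 Y68.392
G1 X270.669 Y24.079
G1 X209.654 Y59.351
G1 X115.758 Y47.032
M5
G0 X288.882 Y52.192
M4 S453
G1 X280.037 Y45.988 F2308
G1 X269.672 Y49.034
G1 X265.592 Y59.038
G1 X270.868 Y68.465
G1 X281.529 Y70.218
G1 X289.546 Y62.976
G1 X288.882 Y52.192
M5
G0 X0.000 Y0.000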